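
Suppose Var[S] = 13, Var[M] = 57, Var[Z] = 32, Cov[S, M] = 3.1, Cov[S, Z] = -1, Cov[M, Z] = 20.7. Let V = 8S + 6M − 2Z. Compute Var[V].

Var[V] = 2844.8

Var[V] = a²·Var[S] + b²·Var[M] + c²·Var[Z] + 2ab·Cov[S, M] + 2ac·Cov[S, Z] + 2bc·Cov[M, Z], with a = 8, b = 6, c = -2.
= 832 + 2052 + 128 + 297.6 + 32 + (-496.8)
= 2844.8.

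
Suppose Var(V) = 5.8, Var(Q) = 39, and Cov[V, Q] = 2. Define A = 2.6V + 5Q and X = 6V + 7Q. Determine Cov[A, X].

By bilinearity, Cov[A, X] = ac·Var(V) + bd·Var(Q) + (ad+bc)·Cov[V, Q], with a=2.6, b=5, c=6, d=7.
ac·Var(V) = 2.6·6·5.8 = 90.48
bd·Var(Q) = 5·7·39 = 1365
(ad+bc)·Cov[V, Q] = (48.2)·2 = 96.4
Cov[A, X] = 90.48 + 1365 + 96.4 = 1551.88.

Cov[A, X] = 1551.88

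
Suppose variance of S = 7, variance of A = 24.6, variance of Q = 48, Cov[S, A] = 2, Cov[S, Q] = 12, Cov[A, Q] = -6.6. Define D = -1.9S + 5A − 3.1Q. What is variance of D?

variance of D = a²·variance of S + b²·variance of A + c²·variance of Q + 2ab·Cov[S, A] + 2ac·Cov[S, Q] + 2bc·Cov[A, Q], with a = -1.9, b = 5, c = -3.1.
= 25.27 + 615 + 461.28 + (-38) + 141.36 + 204.6
= 1409.51.

variance of D = 1409.51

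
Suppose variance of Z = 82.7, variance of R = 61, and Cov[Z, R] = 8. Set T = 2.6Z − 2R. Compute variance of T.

variance of T = 719.852

variance of T = a²·variance of Z + b²·variance of R + 2ab·Cov[Z, R] with a = 2.6, b = -2.
= 2.6²·82.7 + (-2)²·61 + 2·2.6·(-2)·8
= 559.052 + 244 + (-83.2) = 719.852.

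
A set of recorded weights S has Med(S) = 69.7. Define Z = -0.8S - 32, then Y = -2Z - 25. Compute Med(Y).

Med(Y) = 150.52

Med(Z) = (-0.8)·69.7 + (-32) = -87.76.
Med(Y) = (-2)·(-87.76) + (-25) = 150.52.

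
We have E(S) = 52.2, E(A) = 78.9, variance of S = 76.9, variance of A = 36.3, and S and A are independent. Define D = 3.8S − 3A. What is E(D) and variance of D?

E(D) = -38.34, variance of D = 1437.136

E(D) = 3.8·E(S) + (-3)·E(A) = 3.8·52.2 + (-3)·78.9 = -38.34.
variance of D = a²·variance of S + b²·variance of A + 2ab·Cov[S, A] with a = 3.8, b = -3.
Independence gives Cov[S, A] = 0.
= 3.8²·76.9 + (-3)²·36.3 + 2·3.8·(-3)·0
= 1110.436 + 326.7 + 0 = 1437.136.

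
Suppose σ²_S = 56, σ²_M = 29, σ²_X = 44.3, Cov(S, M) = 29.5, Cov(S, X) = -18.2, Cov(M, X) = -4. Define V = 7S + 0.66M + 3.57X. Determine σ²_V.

σ²_V = a²·σ²_S + b²·σ²_M + c²·σ²_X + 2ab·Cov(S, M) + 2ac·Cov(S, X) + 2bc·Cov(M, X), with a = 7, b = 0.66, c = 3.57.
= 2744 + 12.6324 + 564.59907 + 272.58 + (-909.636) + (-18.8496)
= 2665.32587.

σ²_V = 2665.32587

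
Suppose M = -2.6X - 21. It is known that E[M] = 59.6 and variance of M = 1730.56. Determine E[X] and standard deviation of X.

From M = -2.6X - 21: E[M] = a·E[X] + b, so E[X] = (E[M] − b)/a = (59.6 − (-21))/(-2.6) = -31.
standard deviation of M = √1730.56 = 41.6.
standard deviation of M = |a|·standard deviation of X, so standard deviation of X = 41.6/|-2.6| = 16.

E[X] = -31, standard deviation of X = 16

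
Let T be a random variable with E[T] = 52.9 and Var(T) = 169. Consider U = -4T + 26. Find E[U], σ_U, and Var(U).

E[U] = -185.6, σ_U = 52, Var(U) = 2704

U = -4T + 26 is linear with a = -4, b = 26.
E[U] = a·E[T] + b = (-4)·52.9 + 26 = -185.6.
σ_T = √169 = 13.
σ_U = |a|·σ_T = |-4|·13 = 52.
Var(U) = a²·Var(T) = (-4)²·169 = 2704 (the additive constant 26 does not affect variance).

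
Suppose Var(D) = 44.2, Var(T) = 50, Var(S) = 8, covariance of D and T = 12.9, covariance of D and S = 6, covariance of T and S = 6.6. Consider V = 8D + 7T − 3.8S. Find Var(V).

Var(V) = 6123.2

Var(V) = a²·Var(D) + b²·Var(T) + c²·Var(S) + 2ab·covariance of D and T + 2ac·covariance of D and S + 2bc·covariance of T and S, with a = 8, b = 7, c = -3.8.
= 2828.8 + 2450 + 115.52 + 1444.8 + (-364.8) + (-351.12)
= 6123.2.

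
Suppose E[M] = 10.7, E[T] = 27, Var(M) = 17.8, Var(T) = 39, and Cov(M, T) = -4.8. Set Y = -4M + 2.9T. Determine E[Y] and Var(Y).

E[Y] = (-4)·E[M] + 2.9·E[T] = (-4)·10.7 + 2.9·27 = 35.5.
Var(Y) = a²·Var(M) + b²·Var(T) + 2ab·Cov(M, T) with a = -4, b = 2.9.
= (-4)²·17.8 + 2.9²·39 + 2·(-4)·2.9·(-4.8)
= 284.8 + 327.99 + 111.36 = 724.15.

E[Y] = 35.5, Var(Y) = 724.15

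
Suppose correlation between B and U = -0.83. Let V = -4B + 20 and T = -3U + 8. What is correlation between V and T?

Linear rescalings preserve correlation up to sign; here the slopes -4 and -3 have the same sign, so correlation between V and T = correlation between B and U = -0.83.

correlation between V and T = -0.83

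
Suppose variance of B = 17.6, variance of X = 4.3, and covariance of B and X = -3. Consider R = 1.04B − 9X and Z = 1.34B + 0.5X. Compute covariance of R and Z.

By bilinearity, covariance of R and Z = ac·variance of B + bd·variance of X + (ad+bc)·covariance of B and X, with a=1.04, b=-9, c=1.34, d=0.5.
ac·variance of B = 1.04·1.34·17.6 = 24.52736
bd·variance of X = (-9)·0.5·4.3 = -19.35
(ad+bc)·covariance of B and X = (-11.54)·(-3) = 34.62
covariance of R and Z = 24.52736 + (-19.35) + 34.62 = 39.79736.

covariance of R and Z = 39.79736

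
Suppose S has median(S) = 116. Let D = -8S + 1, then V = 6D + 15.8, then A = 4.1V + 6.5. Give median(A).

median(A) = -22732.92

median(D) = (-8)·116 + 1 = -927.
median(V) = 6·(-927) + 15.8 = -5546.2.
median(A) = 4.1·(-5546.2) + 6.5 = -22732.92.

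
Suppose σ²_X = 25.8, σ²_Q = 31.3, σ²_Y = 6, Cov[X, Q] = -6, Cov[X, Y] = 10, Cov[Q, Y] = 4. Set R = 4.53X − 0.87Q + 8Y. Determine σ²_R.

σ²_R = a²·σ²_X + b²·σ²_Q + c²·σ²_Y + 2ab·Cov[X, Q] + 2ac·Cov[X, Y] + 2bc·Cov[Q, Y], with a = 4.53, b = -0.87, c = 8.
= 529.43922 + 23.69097 + 384 + 47.2932 + 724.8 + (-55.68)
= 1653.54339.

σ²_R = 1653.54339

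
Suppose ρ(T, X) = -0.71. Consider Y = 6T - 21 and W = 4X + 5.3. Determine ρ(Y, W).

Linear rescalings preserve correlation up to sign; here the slopes 6 and 4 have the same sign, so ρ(Y, W) = ρ(T, X) = -0.71.

ρ(Y, W) = -0.71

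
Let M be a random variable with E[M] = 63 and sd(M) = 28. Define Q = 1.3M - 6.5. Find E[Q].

Q = 1.3M - 6.5 is linear with a = 1.3, b = -6.5.
E[Q] = a·E[M] + b = 1.3·63 + (-6.5) = 75.4.

E[Q] = 75.4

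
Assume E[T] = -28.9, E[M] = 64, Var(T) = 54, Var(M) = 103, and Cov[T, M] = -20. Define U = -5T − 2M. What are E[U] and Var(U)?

E[U] = (-5)·E[T] + (-2)·E[M] = (-5)·(-28.9) + (-2)·64 = 16.5.
Var(U) = a²·Var(T) + b²·Var(M) + 2ab·Cov[T, M] with a = -5, b = -2.
= (-5)²·54 + (-2)²·103 + 2·(-5)·(-2)·(-20)
= 1350 + 412 + (-400) = 1362.

E[U] = 16.5, Var(U) = 1362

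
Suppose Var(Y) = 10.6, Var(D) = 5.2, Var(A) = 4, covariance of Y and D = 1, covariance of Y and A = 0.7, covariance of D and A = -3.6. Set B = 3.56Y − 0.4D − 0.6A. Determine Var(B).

Var(B) = 129.04576

Var(B) = a²·Var(Y) + b²·Var(D) + c²·Var(A) + 2ab·covariance of Y and D + 2ac·covariance of Y and A + 2bc·covariance of D and A, with a = 3.56, b = -0.4, c = -0.6.
= 134.34016 + 0.832 + 1.44 + (-2.848) + (-2.9904) + (-1.728)
= 129.04576.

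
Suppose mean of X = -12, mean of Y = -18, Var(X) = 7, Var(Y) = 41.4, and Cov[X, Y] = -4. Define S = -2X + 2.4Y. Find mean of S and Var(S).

mean of S = (-2)·mean of X + 2.4·mean of Y = (-2)·(-12) + 2.4·(-18) = -19.2.
Var(S) = a²·Var(X) + b²·Var(Y) + 2ab·Cov[X, Y] with a = -2, b = 2.4.
= (-2)²·7 + 2.4²·41.4 + 2·(-2)·2.4·(-4)
= 28 + 238.464 + 38.4 = 304.864.

mean of S = -19.2, Var(S) = 304.864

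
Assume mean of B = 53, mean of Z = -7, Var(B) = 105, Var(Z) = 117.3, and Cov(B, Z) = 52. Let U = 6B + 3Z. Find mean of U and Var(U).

mean of U = 6·mean of B + 3·mean of Z = 6·53 + 3·(-7) = 297.
Var(U) = a²·Var(B) + b²·Var(Z) + 2ab·Cov(B, Z) with a = 6, b = 3.
= 6²·105 + 3²·117.3 + 2·6·3·52
= 3780 + 1055.7 + 1872 = 6707.7.

mean of U = 297, Var(U) = 6707.7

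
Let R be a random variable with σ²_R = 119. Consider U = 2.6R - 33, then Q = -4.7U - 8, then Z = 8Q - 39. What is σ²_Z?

σ²_U = 2.6²·119 = 804.44.
σ²_Q = (-4.7)²·804.44 = 17770.0796.
σ²_Z = 8²·17770.0796 = 1137285.0944.

σ²_Z = 1137285.0944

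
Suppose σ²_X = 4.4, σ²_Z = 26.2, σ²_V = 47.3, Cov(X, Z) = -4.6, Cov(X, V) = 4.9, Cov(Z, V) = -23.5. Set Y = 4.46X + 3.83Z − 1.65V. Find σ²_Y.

σ²_Y = a²·σ²_X + b²·σ²_Z + c²·σ²_V + 2ab·Cov(X, Z) + 2ac·Cov(X, V) + 2bc·Cov(Z, V), with a = 4.46, b = 3.83, c = -1.65.
= 87.52304 + 384.32518 + 128.77425 + (-157.15256) + (-72.1182) + 297.0165
= 668.36821.

σ²_Y = 668.36821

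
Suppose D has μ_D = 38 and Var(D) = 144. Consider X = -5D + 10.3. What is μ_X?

X = -5D + 10.3 is linear with a = -5, b = 10.3.
μ_X = a·μ_D + b = (-5)·38 + 10.3 = -179.7.

μ_X = -179.7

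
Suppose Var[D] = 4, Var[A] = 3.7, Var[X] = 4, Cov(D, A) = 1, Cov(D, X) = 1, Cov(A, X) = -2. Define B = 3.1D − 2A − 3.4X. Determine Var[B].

Var[B] = a²·Var[D] + b²·Var[A] + c²·Var[X] + 2ab·Cov(D, A) + 2ac·Cov(D, X) + 2bc·Cov(A, X), with a = 3.1, b = -2, c = -3.4.
= 38.44 + 14.8 + 46.24 + (-12.4) + (-21.08) + (-27.2)
= 38.8.

Var[B] = 38.8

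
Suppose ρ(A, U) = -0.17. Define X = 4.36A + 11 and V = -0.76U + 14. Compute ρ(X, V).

Linear rescalings preserve |correlation|; the slopes 4.36 and -0.76 have opposite signs, so the correlation flips sign: ρ(X, V) = −ρ(A, U) = 0.17.

ρ(X, V) = 0.17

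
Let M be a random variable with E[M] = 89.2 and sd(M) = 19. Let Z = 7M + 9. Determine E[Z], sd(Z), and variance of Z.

Z = 7M + 9 is linear with a = 7, b = 9.
E[Z] = a·E[M] + b = 7·89.2 + 9 = 633.4.
sd(Z) = |a|·sd(M) = |7|·19 = 133.
variance of M = 19² = 361.
variance of Z = a²·variance of M = 7²·361 = 17689 (the additive constant 9 does not affect variance).

E[Z] = 633.4, sd(Z) = 133, variance of Z = 17689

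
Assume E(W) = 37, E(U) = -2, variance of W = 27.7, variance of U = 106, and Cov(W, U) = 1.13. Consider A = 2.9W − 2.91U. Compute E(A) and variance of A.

E(A) = 2.9·E(W) + (-2.91)·E(U) = 2.9·37 + (-2.91)·(-2) = 113.12.
variance of A = a²·variance of W + b²·variance of U + 2ab·Cov(W, U) with a = 2.9, b = -2.91.
= 2.9²·27.7 + (-2.91)²·106 + 2·2.9·(-2.91)·1.13
= 232.957 + 897.6186 + (-19.07214) = 1111.50346.

E(A) = 113.12, variance of A = 1111.50346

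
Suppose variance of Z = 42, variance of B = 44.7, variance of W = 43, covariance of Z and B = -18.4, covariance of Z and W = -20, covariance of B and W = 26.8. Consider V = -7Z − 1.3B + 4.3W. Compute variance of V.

variance of V = a²·variance of Z + b²·variance of B + c²·variance of W + 2ab·covariance of Z and B + 2ac·covariance of Z and W + 2bc·covariance of B and W, with a = -7, b = -1.3, c = 4.3.
= 2058 + 75.543 + 795.07 + (-334.88) + 1204 + (-299.624)
= 3498.109.

variance of V = 3498.109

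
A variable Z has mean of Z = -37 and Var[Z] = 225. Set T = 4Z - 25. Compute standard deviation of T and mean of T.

T = 4Z - 25 is linear with a = 4, b = -25.
standard deviation of Z = √225 = 15.
standard deviation of T = |a|·standard deviation of Z = |4|·15 = 60.
mean of T = a·mean of Z + b = 4·(-37) + (-25) = -173.

standard deviation of T = 60, mean of T = -173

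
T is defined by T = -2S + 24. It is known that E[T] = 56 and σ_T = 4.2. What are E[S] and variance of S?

From T = -2S + 24: E[T] = a·E[S] + b, so E[S] = (E[T] − b)/a = (56 − 24)/(-2) = -16.
variance of T = 4.2² = 17.64.
variance of T = a²·variance of S, so variance of S = 17.64/(-2)² = 4.41.

E[S] = -16, variance of S = 4.41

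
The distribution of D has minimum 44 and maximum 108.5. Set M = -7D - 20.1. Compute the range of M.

Range of D = 108.5 − 44 = 64.5.
Range(M) = |a|·Range(D) = |-7|·64.5 = 451.5.

Range(M) = 451.5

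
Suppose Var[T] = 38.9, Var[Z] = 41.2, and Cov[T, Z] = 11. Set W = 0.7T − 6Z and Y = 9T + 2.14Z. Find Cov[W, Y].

Cov[W, Y] = -861.46

By bilinearity, Cov[W, Y] = ac·Var[T] + bd·Var[Z] + (ad+bc)·Cov[T, Z], with a=0.7, b=-6, c=9, d=2.14.
ac·Var[T] = 0.7·9·38.9 = 245.07
bd·Var[Z] = (-6)·2.14·41.2 = -529.008
(ad+bc)·Cov[T, Z] = (-52.502)·11 = -577.522
Cov[W, Y] = 245.07 + (-529.008) + (-577.522) = -861.46.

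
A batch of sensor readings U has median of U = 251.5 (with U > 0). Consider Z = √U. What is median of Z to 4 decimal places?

√U is monotone on this domain, so median of Z = √(251.5) ≈ 15.8588.

median of Z = 15.8588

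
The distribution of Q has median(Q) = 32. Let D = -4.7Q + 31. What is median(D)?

A linear map preserves order up to sign, so median(D) = a·median(Q) + b = (-4.7)·32 + 31 = -119.4.

median(D) = -119.4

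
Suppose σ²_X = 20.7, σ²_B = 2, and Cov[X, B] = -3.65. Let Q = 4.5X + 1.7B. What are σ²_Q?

σ²_Q = 369.11

σ²_Q = a²·σ²_X + b²·σ²_B + 2ab·Cov[X, B] with a = 4.5, b = 1.7.
= 4.5²·20.7 + 1.7²·2 + 2·4.5·1.7·(-3.65)
= 419.175 + 5.78 + (-55.845) = 369.11.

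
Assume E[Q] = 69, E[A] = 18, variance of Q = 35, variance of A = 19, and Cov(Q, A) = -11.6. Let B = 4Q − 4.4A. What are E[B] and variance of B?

E[B] = 4·E[Q] + (-4.4)·E[A] = 4·69 + (-4.4)·18 = 196.8.
variance of B = a²·variance of Q + b²·variance of A + 2ab·Cov(Q, A) with a = 4, b = -4.4.
= 4²·35 + (-4.4)²·19 + 2·4·(-4.4)·(-11.6)
= 560 + 367.84 + 408.32 = 1336.16.

E[B] = 196.8, variance of B = 1336.16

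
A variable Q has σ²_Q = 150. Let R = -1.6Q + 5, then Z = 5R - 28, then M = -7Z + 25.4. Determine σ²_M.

σ²_R = (-1.6)²·150 = 384.
σ²_Z = 5²·384 = 9600.
σ²_M = (-7)²·9600 = 470400.

σ²_M = 470400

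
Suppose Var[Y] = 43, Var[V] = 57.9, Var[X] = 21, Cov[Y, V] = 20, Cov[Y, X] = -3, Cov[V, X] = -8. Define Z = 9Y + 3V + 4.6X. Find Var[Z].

Var[Z] = 5059.26

Var[Z] = a²·Var[Y] + b²·Var[V] + c²·Var[X] + 2ab·Cov[Y, V] + 2ac·Cov[Y, X] + 2bc·Cov[V, X], with a = 9, b = 3, c = 4.6.
= 3483 + 521.1 + 444.36 + 1080 + (-248.4) + (-220.8)
= 5059.26.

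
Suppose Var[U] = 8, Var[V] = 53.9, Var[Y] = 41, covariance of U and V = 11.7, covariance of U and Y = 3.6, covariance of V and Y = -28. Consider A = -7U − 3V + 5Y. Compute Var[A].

Var[A] = a²·Var[U] + b²·Var[V] + c²·Var[Y] + 2ab·covariance of U and V + 2ac·covariance of U and Y + 2bc·covariance of V and Y, with a = -7, b = -3, c = 5.
= 392 + 485.1 + 1025 + 491.4 + (-252) + 840
= 2981.5.

Var[A] = 2981.5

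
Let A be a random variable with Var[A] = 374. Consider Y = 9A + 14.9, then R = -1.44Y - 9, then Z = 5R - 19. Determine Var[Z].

Var[Z] = 1570440.96

Var[Y] = 9²·374 = 30294.
Var[R] = (-1.44)²·30294 = 62817.6384.
Var[Z] = 5²·62817.6384 = 1570440.96.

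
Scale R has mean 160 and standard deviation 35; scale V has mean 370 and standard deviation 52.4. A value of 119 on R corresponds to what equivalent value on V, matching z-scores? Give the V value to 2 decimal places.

V = 308.62

z = (119 − 160)/35 ≈ -1.1714.
V = 370 + z·52.4 = 370 + (119 − 160)·52.4/35 ≈ 308.62.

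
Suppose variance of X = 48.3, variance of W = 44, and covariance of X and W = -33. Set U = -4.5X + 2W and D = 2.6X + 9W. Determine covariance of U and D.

By bilinearity, covariance of U and D = ac·variance of X + bd·variance of W + (ad+bc)·covariance of X and W, with a=-4.5, b=2, c=2.6, d=9.
ac·variance of X = (-4.5)·2.6·48.3 = -565.11
bd·variance of W = 2·9·44 = 792
(ad+bc)·covariance of X and W = (-35.3)·(-33) = 1164.9
covariance of U and D = -565.11 + 792 + 1164.9 = 1391.79.

covariance of U and D = 1391.79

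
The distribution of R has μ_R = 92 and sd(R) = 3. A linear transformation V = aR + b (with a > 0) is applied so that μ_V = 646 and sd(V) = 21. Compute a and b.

sd(V) = a·sd(R) (a > 0), so a = 21/3 = 7.
μ_V = a·μ_R + b, so b = 646 − 7·92 = 2.

a = 7, b = 2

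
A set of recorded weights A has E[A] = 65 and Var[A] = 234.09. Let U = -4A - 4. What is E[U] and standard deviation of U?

E[U] = -264, standard deviation of U = 61.2

U = -4A - 4 is linear with a = -4, b = -4.
E[U] = a·E[A] + b = (-4)·65 + (-4) = -264.
standard deviation of A = √234.09 = 15.3.
standard deviation of U = |a|·standard deviation of A = |-4|·15.3 = 61.2.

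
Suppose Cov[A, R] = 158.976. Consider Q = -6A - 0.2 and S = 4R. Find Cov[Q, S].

Cov[Q, S] = a·c·Cov[A, R] = (-6)·4·158.976 = -3815.424. Additive constants drop out.

Cov[Q, S] = -3815.424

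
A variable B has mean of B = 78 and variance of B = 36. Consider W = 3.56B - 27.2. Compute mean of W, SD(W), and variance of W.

mean of W = 250.48, SD(W) = 21.36, variance of W = 456.2496

W = 3.56B - 27.2 is linear with a = 3.56, b = -27.2.
mean of W = a·mean of B + b = 3.56·78 + (-27.2) = 250.48.
SD(B) = √36 = 6.
SD(W) = |a|·SD(B) = |3.56|·6 = 21.36.
variance of W = a²·variance of B = 3.56²·36 = 456.2496 (the additive constant -27.2 does not affect variance).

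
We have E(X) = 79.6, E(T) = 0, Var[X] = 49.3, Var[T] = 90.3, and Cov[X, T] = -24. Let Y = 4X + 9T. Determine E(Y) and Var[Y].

E(Y) = 4·E(X) + 9·E(T) = 4·79.6 + 9·0 = 318.4.
Var[Y] = a²·Var[X] + b²·Var[T] + 2ab·Cov[X, T] with a = 4, b = 9.
= 4²·49.3 + 9²·90.3 + 2·4·9·(-24)
= 788.8 + 7314.3 + (-1728) = 6375.1.

E(Y) = 318.4, Var[Y] = 6375.1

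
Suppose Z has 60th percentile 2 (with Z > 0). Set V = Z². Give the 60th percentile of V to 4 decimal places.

Z² is increasing, so P_{60}(V) = g(P_{60}(Z)) = 4.

60th percentile of V = 4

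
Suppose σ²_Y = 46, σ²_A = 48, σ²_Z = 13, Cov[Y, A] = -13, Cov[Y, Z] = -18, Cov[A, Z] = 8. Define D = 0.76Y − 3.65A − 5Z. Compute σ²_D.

σ²_D = a²·σ²_Y + b²·σ²_A + c²·σ²_Z + 2ab·Cov[Y, A] + 2ac·Cov[Y, Z] + 2bc·Cov[A, Z], with a = 0.76, b = -3.65, c = -5.
= 26.5696 + 639.48 + 325 + 72.124 + 136.8 + 292
= 1491.9736.

σ²_D = 1491.9736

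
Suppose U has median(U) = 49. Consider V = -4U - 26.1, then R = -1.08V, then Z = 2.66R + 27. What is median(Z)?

median(V) = (-4)·49 + (-26.1) = -222.1.
median(R) = (-1.08)·(-222.1) = 239.868.
median(Z) = 2.66·239.868 + 27 = 665.04888.

median(Z) = 665.04888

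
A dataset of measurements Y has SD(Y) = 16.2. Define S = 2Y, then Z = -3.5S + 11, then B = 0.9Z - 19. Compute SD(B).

SD(B) = 102.06

SD(S) = |2|·16.2 = 32.4.
SD(Z) = |-3.5|·32.4 = 113.4.
SD(B) = |0.9|·113.4 = 102.06.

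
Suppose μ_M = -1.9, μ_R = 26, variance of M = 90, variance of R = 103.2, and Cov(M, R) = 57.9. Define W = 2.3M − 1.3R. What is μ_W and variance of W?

μ_W = -38.17, variance of W = 304.266

μ_W = 2.3·μ_M + (-1.3)·μ_R = 2.3·(-1.9) + (-1.3)·26 = -38.17.
variance of W = a²·variance of M + b²·variance of R + 2ab·Cov(M, R) with a = 2.3, b = -1.3.
= 2.3²·90 + (-1.3)²·103.2 + 2·2.3·(-1.3)·57.9
= 476.1 + 174.408 + (-346.242) = 304.266.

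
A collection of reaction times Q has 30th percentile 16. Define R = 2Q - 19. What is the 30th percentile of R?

Since a = 2 > 0 the transformation is increasing, so the 30th percentile of R = a·(P_{30} of Q) + b = 2·16 + (-19) = 13.

30th percentile of R = 13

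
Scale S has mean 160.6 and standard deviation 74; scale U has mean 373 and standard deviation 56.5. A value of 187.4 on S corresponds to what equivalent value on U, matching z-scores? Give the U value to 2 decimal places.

U = 393.46

z = (187.4 − 160.6)/74 ≈ 0.3622.
U = 373 + z·56.5 = 373 + (187.4 − 160.6)·56.5/74 ≈ 393.46.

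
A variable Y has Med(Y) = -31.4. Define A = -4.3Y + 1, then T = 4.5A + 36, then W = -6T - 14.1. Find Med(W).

Med(A) = (-4.3)·(-31.4) + 1 = 136.02.
Med(T) = 4.5·136.02 + 36 = 648.09.
Med(W) = (-6)·648.09 + (-14.1) = -3902.64.

Med(W) = -3902.64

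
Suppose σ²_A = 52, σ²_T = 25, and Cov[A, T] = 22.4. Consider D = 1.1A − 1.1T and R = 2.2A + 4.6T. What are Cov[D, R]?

By bilinearity, Cov[D, R] = ac·σ²_A + bd·σ²_T + (ad+bc)·Cov[A, T], with a=1.1, b=-1.1, c=2.2, d=4.6.
ac·σ²_A = 1.1·2.2·52 = 125.84
bd·σ²_T = (-1.1)·4.6·25 = -126.5
(ad+bc)·Cov[A, T] = (2.64)·22.4 = 59.136
Cov[D, R] = 125.84 + (-126.5) + 59.136 = 58.476.

Cov[D, R] = 58.476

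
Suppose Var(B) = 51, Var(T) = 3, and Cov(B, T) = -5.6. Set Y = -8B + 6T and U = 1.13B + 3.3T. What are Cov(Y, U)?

By bilinearity, Cov(Y, U) = ac·Var(B) + bd·Var(T) + (ad+bc)·Cov(B, T), with a=-8, b=6, c=1.13, d=3.3.
ac·Var(B) = (-8)·1.13·51 = -461.04
bd·Var(T) = 6·3.3·3 = 59.4
(ad+bc)·Cov(B, T) = (-19.62)·(-5.6) = 109.872
Cov(Y, U) = -461.04 + 59.4 + 109.872 = -291.768.

Cov(Y, U) = -291.768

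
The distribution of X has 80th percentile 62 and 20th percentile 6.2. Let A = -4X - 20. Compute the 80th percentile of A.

Since a = -4 < 0 the transformation is decreasing, reversing order: the 80th percentile of A corresponds to the 20th percentile of X.
So P_{80}(A) = a·P_{20}(X) + b = (-4)·6.2 + (-20) = -44.8.

80th percentile of A = -44.8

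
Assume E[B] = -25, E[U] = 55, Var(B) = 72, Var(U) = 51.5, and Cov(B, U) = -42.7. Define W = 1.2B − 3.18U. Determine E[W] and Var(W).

E[W] = 1.2·E[B] + (-3.18)·E[U] = 1.2·(-25) + (-3.18)·55 = -204.9.
Var(W) = a²·Var(B) + b²·Var(U) + 2ab·Cov(B, U) with a = 1.2, b = -3.18.
= 1.2²·72 + (-3.18)²·51.5 + 2·1.2·(-3.18)·(-42.7)
= 103.68 + 520.7886 + 325.8864 = 950.355.

E[W] = -204.9, Var(W) = 950.355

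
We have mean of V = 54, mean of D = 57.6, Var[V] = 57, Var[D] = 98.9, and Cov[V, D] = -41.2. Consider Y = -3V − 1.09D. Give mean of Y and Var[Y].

mean of Y = -224.784, Var[Y] = 361.05509

mean of Y = (-3)·mean of V + (-1.09)·mean of D = (-3)·54 + (-1.09)·57.6 = -224.784.
Var[Y] = a²·Var[V] + b²·Var[D] + 2ab·Cov[V, D] with a = -3, b = -1.09.
= (-3)²·57 + (-1.09)²·98.9 + 2·(-3)·(-1.09)·(-41.2)
= 513 + 117.50309 + (-269.448) = 361.05509.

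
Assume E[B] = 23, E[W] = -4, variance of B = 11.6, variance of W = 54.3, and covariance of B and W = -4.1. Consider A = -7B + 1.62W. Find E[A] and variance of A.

E[A] = -167.48, variance of A = 803.89292

E[A] = (-7)·E[B] + 1.62·E[W] = (-7)·23 + 1.62·(-4) = -167.48.
variance of A = a²·variance of B + b²·variance of W + 2ab·covariance of B and W with a = -7, b = 1.62.
= (-7)²·11.6 + 1.62²·54.3 + 2·(-7)·1.62·(-4.1)
= 568.4 + 142.50492 + 92.988 = 803.89292.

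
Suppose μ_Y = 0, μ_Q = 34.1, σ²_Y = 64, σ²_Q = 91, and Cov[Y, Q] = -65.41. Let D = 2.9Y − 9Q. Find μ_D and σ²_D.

μ_D = 2.9·μ_Y + (-9)·μ_Q = 2.9·0 + (-9)·34.1 = -306.9.
σ²_D = a²·σ²_Y + b²·σ²_Q + 2ab·Cov[Y, Q] with a = 2.9, b = -9.
= 2.9²·64 + (-9)²·91 + 2·2.9·(-9)·(-65.41)
= 538.24 + 7371 + 3414.402 = 11323.642.

μ_D = -306.9, σ²_D = 11323.642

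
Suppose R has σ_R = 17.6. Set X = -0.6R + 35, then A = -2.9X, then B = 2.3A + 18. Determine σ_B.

σ_B = 70.4352

σ_X = |-0.6|·17.6 = 10.56.
σ_A = |-2.9|·10.56 = 30.624.
σ_B = |2.3|·30.624 = 70.4352.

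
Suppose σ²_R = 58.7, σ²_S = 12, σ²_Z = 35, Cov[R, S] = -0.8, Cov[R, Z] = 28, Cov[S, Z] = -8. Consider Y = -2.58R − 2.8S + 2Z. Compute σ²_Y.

σ²_Y = a²·σ²_R + b²·σ²_S + c²·σ²_Z + 2ab·Cov[R, S] + 2ac·Cov[R, Z] + 2bc·Cov[S, Z], with a = -2.58, b = -2.8, c = 2.
= 390.73068 + 94.08 + 140 + (-11.5584) + (-288.96) + 89.6
= 413.89228.

σ²_Y = 413.89228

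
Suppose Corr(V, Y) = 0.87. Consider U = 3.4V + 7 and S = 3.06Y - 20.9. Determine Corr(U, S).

Corr(U, S) = 0.87

Linear rescalings preserve correlation up to sign; here the slopes 3.4 and 3.06 have the same sign, so Corr(U, S) = Corr(V, Y) = 0.87.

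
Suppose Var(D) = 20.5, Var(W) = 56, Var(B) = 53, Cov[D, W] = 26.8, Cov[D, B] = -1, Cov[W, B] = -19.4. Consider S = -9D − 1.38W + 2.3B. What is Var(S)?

Var(S) = a²·Var(D) + b²·Var(W) + c²·Var(B) + 2ab·Cov[D, W] + 2ac·Cov[D, B] + 2bc·Cov[W, B], with a = -9, b = -1.38, c = 2.3.
= 1660.5 + 106.6464 + 280.37 + 665.712 + 41.4 + 123.1512
= 2877.7796.

Var(S) = 2877.7796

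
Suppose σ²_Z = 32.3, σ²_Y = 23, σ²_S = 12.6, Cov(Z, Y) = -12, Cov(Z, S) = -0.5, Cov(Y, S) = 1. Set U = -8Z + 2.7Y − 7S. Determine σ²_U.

σ²_U = 3276.87

σ²_U = a²·σ²_Z + b²·σ²_Y + c²·σ²_S + 2ab·Cov(Z, Y) + 2ac·Cov(Z, S) + 2bc·Cov(Y, S), with a = -8, b = 2.7, c = -7.
= 2067.2 + 167.67 + 617.4 + 518.4 + (-56) + (-37.8)
= 3276.87.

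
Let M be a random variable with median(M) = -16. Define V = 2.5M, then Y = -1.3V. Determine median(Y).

median(V) = 2.5·(-16) = -40.
median(Y) = (-1.3)·(-40) = 52.

median(Y) = 52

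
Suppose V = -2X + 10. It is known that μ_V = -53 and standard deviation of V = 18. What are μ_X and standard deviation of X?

μ_X = 31.5, standard deviation of X = 9

From V = -2X + 10: μ_V = a·μ_X + b, so μ_X = (μ_V − b)/a = (-53 − 10)/(-2) = 31.5.
standard deviation of V = |a|·standard deviation of X, so standard deviation of X = 18/|-2| = 9.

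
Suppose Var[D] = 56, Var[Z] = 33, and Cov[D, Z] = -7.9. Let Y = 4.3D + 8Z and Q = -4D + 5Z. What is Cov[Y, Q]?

Cov[Y, Q] = 439.75

By bilinearity, Cov[Y, Q] = ac·Var[D] + bd·Var[Z] + (ad+bc)·Cov[D, Z], with a=4.3, b=8, c=-4, d=5.
ac·Var[D] = 4.3·(-4)·56 = -963.2
bd·Var[Z] = 8·5·33 = 1320
(ad+bc)·Cov[D, Z] = (-10.5)·(-7.9) = 82.95
Cov[Y, Q] = -963.2 + 1320 + 82.95 = 439.75.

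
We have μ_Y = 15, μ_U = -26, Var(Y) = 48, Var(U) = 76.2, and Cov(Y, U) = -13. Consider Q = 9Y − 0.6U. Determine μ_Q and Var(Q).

μ_Q = 150.6, Var(Q) = 4055.832

μ_Q = 9·μ_Y + (-0.6)·μ_U = 9·15 + (-0.6)·(-26) = 150.6.
Var(Q) = a²·Var(Y) + b²·Var(U) + 2ab·Cov(Y, U) with a = 9, b = -0.6.
= 9²·48 + (-0.6)²·76.2 + 2·9·(-0.6)·(-13)
= 3888 + 27.432 + 140.4 = 4055.832.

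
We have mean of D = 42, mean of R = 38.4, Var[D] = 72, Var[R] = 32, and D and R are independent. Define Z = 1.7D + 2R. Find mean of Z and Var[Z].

mean of Z = 148.2, Var[Z] = 336.08

mean of Z = 1.7·mean of D + 2·mean of R = 1.7·42 + 2·38.4 = 148.2.
Var[Z] = a²·Var[D] + b²·Var[R] + 2ab·Cov[D, R] with a = 1.7, b = 2.
Independence gives Cov[D, R] = 0.
= 1.7²·72 + 2²·32 + 2·1.7·2·0
= 208.08 + 128 + 0 = 336.08.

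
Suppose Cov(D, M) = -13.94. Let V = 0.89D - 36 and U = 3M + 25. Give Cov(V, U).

Cov(V, U) = -37.2198

Cov(V, U) = a·c·Cov(D, M) = 0.89·3·(-13.94) = -37.2198. Additive constants drop out.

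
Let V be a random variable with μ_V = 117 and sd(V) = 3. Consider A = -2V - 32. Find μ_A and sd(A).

A = -2V - 32 is linear with a = -2, b = -32.
μ_A = a·μ_V + b = (-2)·117 + (-32) = -266.
sd(A) = |a|·sd(V) = |-2|·3 = 6.

μ_A = -266, sd(A) = 6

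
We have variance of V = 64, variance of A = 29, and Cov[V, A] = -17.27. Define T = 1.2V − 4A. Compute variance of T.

variance of T = a²·variance of V + b²·variance of A + 2ab·Cov[V, A] with a = 1.2, b = -4.
= 1.2²·64 + (-4)²·29 + 2·1.2·(-4)·(-17.27)
= 92.16 + 464 + 165.792 = 721.952.

variance of T = 721.952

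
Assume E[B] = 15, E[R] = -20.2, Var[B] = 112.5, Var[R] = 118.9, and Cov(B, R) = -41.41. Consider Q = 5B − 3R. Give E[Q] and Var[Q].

E[Q] = 5·E[B] + (-3)·E[R] = 5·15 + (-3)·(-20.2) = 135.6.
Var[Q] = a²·Var[B] + b²·Var[R] + 2ab·Cov(B, R) with a = 5, b = -3.
= 5²·112.5 + (-3)²·118.9 + 2·5·(-3)·(-41.41)
= 2812.5 + 1070.1 + 1242.3 = 5124.9.

E[Q] = 135.6, Var[Q] = 5124.9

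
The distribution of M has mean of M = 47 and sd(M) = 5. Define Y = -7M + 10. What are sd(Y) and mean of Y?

sd(Y) = 35, mean of Y = -319

Y = -7M + 10 is linear with a = -7, b = 10.
sd(Y) = |a|·sd(M) = |-7|·5 = 35.
mean of Y = a·mean of M + b = (-7)·47 + 10 = -319.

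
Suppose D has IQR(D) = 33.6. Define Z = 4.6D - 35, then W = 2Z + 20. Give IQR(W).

IQR(Z) = |4.6|·33.6 = 154.56.
IQR(W) = |2|·154.56 = 309.12.

IQR(W) = 309.12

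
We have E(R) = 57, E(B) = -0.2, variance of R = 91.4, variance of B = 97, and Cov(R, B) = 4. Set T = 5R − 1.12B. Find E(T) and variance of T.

E(T) = 285.224, variance of T = 2361.8768

E(T) = 5·E(R) + (-1.12)·E(B) = 5·57 + (-1.12)·(-0.2) = 285.224.
variance of T = a²·variance of R + b²·variance of B + 2ab·Cov(R, B) with a = 5, b = -1.12.
= 5²·91.4 + (-1.12)²·97 + 2·5·(-1.12)·4
= 2285 + 121.6768 + (-44.8) = 2361.8768.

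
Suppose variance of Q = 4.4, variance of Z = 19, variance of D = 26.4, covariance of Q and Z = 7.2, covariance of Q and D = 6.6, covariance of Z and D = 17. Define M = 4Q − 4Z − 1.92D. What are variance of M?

variance of M = 401.06496

variance of M = a²·variance of Q + b²·variance of Z + c²·variance of D + 2ab·covariance of Q and Z + 2ac·covariance of Q and D + 2bc·covariance of Z and D, with a = 4, b = -4, c = -1.92.
= 70.4 + 304 + 97.32096 + (-230.4) + (-101.376) + 261.12
= 401.06496.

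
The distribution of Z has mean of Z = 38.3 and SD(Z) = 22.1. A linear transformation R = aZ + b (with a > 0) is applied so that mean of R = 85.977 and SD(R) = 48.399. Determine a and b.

a = 2.19, b = 2.1

SD(R) = a·SD(Z) (a > 0), so a = 48.399/22.1 = 2.19.
mean of R = a·mean of Z + b, so b = 85.977 − 2.19·38.3 = 2.1.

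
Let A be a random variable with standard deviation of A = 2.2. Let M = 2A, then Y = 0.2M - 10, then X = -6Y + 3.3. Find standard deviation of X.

standard deviation of X = 5.28

standard deviation of M = |2|·2.2 = 4.4.
standard deviation of Y = |0.2|·4.4 = 0.88.
standard deviation of X = |-6|·0.88 = 5.28.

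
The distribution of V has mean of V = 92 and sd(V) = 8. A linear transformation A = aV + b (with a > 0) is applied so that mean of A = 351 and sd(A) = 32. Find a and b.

sd(A) = a·sd(V) (a > 0), so a = 32/8 = 4.
mean of A = a·mean of V + b, so b = 351 − 4·92 = -17.

a = 4, b = -17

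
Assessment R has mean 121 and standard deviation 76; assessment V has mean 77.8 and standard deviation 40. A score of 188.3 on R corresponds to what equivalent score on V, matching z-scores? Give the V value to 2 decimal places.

V = 113.22

z = (188.3 − 121)/76 ≈ 0.8855.
V = 77.8 + z·40 = 77.8 + (188.3 − 121)·40/76 ≈ 113.22.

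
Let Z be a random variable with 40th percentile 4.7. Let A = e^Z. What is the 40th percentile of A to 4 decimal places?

e^Z is increasing, so P_{40}(A) = g(P_{40}(Z)) ≈ 109.9472.

40th percentile of A = 109.9472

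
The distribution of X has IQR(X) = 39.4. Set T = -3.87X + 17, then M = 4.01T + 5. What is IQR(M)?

IQR(T) = |-3.87|·39.4 = 152.478.
IQR(M) = |4.01|·152.478 = 611.43678.

IQR(M) = 611.43678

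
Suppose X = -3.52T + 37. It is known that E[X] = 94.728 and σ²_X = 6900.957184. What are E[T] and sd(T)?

E[T] = -16.4, sd(T) = 23.6

From X = -3.52T + 37: E[X] = a·E[T] + b, so E[T] = (E[X] − b)/a = (94.728 − 37)/(-3.52) = -16.4.
sd(X) = √6900.957184 = 83.072.
sd(X) = |a|·sd(T), so sd(T) = 83.072/|-3.52| = 23.6.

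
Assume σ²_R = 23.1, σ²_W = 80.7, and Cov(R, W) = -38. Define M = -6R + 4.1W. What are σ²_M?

σ²_M = 4057.767

σ²_M = a²·σ²_R + b²·σ²_W + 2ab·Cov(R, W) with a = -6, b = 4.1.
= (-6)²·23.1 + 4.1²·80.7 + 2·(-6)·4.1·(-38)
= 831.6 + 1356.567 + 1869.6 = 4057.767.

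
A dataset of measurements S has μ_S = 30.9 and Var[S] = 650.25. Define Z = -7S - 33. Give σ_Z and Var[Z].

Z = -7S - 33 is linear with a = -7, b = -33.
σ_S = √650.25 = 25.5.
σ_Z = |a|·σ_S = |-7|·25.5 = 178.5.
Var[Z] = a²·Var[S] = (-7)²·650.25 = 31862.25 (the additive constant -33 does not affect variance).

σ_Z = 178.5, Var[Z] = 31862.25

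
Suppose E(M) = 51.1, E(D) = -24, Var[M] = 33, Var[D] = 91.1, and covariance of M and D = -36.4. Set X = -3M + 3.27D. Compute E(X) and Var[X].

E(X) = (-3)·E(M) + 3.27·E(D) = (-3)·51.1 + 3.27·(-24) = -231.78.
Var[X] = a²·Var[M] + b²·Var[D] + 2ab·covariance of M and D with a = -3, b = 3.27.
= (-3)²·33 + 3.27²·91.1 + 2·(-3)·3.27·(-36.4)
= 297 + 974.12319 + 714.168 = 1985.29119.

E(X) = -231.78, Var[X] = 1985.29119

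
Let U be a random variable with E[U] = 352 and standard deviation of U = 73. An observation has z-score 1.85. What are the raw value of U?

U = 487.05

U = E[U] + z·standard deviation of U = 352 + 1.85·73 = 487.05.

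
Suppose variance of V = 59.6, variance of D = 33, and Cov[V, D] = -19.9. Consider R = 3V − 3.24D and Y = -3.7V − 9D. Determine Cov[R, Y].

By bilinearity, Cov[R, Y] = ac·variance of V + bd·variance of D + (ad+bc)·Cov[V, D], with a=3, b=-3.24, c=-3.7, d=-9.
ac·variance of V = 3·(-3.7)·59.6 = -661.56
bd·variance of D = (-3.24)·(-9)·33 = 962.28
(ad+bc)·Cov[V, D] = (-15.012)·(-19.9) = 298.7388
Cov[R, Y] = -661.56 + 962.28 + 298.7388 = 599.4588.

Cov[R, Y] = 599.4588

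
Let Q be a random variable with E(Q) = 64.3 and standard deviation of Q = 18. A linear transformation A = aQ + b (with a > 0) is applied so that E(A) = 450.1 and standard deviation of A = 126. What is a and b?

a = 7, b = 0

standard deviation of A = a·standard deviation of Q (a > 0), so a = 126/18 = 7.
E(A) = a·E(Q) + b, so b = 450.1 − 7·64.3 = 0.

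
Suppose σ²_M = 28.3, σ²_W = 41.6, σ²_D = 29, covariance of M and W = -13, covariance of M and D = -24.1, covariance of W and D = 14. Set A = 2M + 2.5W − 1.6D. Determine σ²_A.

σ²_A = a²·σ²_M + b²·σ²_W + c²·σ²_D + 2ab·covariance of M and W + 2ac·covariance of M and D + 2bc·covariance of W and D, with a = 2, b = 2.5, c = -1.6.
= 113.2 + 260 + 74.24 + (-130) + 154.24 + (-112)
= 359.68.

σ²_A = 359.68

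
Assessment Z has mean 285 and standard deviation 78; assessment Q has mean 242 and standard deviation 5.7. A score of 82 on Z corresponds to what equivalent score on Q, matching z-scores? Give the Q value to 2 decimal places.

z = (82 − 285)/78 ≈ -2.6026.
Q = 242 + z·5.7 = 242 + (82 − 285)·5.7/78 ≈ 227.17.

Q = 227.17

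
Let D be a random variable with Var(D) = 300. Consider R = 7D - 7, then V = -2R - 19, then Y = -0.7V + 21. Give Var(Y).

Var(R) = 7²·300 = 14700.
Var(V) = (-2)²·14700 = 58800.
Var(Y) = (-0.7)²·58800 = 28812.

Var(Y) = 28812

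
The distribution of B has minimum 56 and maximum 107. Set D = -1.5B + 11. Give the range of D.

Range(D) = 76.5

Range of B = 107 − 56 = 51.
Range(D) = |a|·Range(B) = |-1.5|·51 = 76.5.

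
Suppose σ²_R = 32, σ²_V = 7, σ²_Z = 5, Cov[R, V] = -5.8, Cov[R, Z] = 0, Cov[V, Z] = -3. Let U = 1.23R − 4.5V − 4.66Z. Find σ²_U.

σ²_U = a²·σ²_R + b²·σ²_V + c²·σ²_Z + 2ab·Cov[R, V] + 2ac·Cov[R, Z] + 2bc·Cov[V, Z], with a = 1.23, b = -4.5, c = -4.66.
= 48.4128 + 141.75 + 108.578 + 64.206 + 0 + (-125.82)
= 237.1268.

σ²_U = 237.1268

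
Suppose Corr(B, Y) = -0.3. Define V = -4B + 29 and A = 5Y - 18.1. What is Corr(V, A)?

Corr(V, A) = 0.3

Linear rescalings preserve |correlation|; the slopes -4 and 5 have opposite signs, so the correlation flips sign: Corr(V, A) = −Corr(B, Y) = 0.3.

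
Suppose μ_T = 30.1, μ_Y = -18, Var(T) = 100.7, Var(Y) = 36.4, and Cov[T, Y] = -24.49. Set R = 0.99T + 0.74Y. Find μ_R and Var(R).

μ_R = 0.99·μ_T + 0.74·μ_Y = 0.99·30.1 + 0.74·(-18) = 16.479.
Var(R) = a²·Var(T) + b²·Var(Y) + 2ab·Cov[T, Y] with a = 0.99, b = 0.74.
= 0.99²·100.7 + 0.74²·36.4 + 2·0.99·0.74·(-24.49)
= 98.69607 + 19.93264 + (-35.882748) = 82.745962.

μ_R = 16.479, Var(R) = 82.745962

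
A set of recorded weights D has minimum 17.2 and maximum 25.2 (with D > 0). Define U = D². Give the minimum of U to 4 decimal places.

min(U) = 295.84

D² is increasing on this domain, so min(U) comes from min(D) = 17.2: min(U) = square(17.2) = 295.84.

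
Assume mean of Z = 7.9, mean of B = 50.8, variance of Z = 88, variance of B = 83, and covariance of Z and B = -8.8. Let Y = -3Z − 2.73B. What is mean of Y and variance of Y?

mean of Y = -162.384, variance of Y = 1266.4467

mean of Y = (-3)·mean of Z + (-2.73)·mean of B = (-3)·7.9 + (-2.73)·50.8 = -162.384.
variance of Y = a²·variance of Z + b²·variance of B + 2ab·covariance of Z and B with a = -3, b = -2.73.
= (-3)²·88 + (-2.73)²·83 + 2·(-3)·(-2.73)·(-8.8)
= 792 + 618.5907 + (-144.144) = 1266.4467.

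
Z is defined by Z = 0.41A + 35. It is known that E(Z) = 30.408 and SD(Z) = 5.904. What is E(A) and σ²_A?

From Z = 0.41A + 35: E(Z) = a·E(A) + b, so E(A) = (E(Z) − b)/a = (30.408 − 35)/0.41 = -11.2.
σ²_Z = 5.904² = 34.857216.
σ²_Z = a²·σ²_A, so σ²_A = 34.857216/0.41² = 207.36.

E(A) = -11.2, σ²_A = 207.36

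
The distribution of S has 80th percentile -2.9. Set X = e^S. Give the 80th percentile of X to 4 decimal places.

e^S is increasing, so P_{80}(X) = g(P_{80}(S)) ≈ 0.055.

80th percentile of X = 0.055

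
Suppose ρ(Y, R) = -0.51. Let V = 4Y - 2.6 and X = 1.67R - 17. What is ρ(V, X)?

ρ(V, X) = -0.51

Linear rescalings preserve correlation up to sign; here the slopes 4 and 1.67 have the same sign, so ρ(V, X) = ρ(Y, R) = -0.51.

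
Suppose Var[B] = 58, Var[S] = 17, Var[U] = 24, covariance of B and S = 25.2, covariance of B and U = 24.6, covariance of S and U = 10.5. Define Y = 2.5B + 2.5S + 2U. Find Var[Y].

Var[Y] = a²·Var[B] + b²·Var[S] + c²·Var[U] + 2ab·covariance of B and S + 2ac·covariance of B and U + 2bc·covariance of S and U, with a = 2.5, b = 2.5, c = 2.
= 362.5 + 106.25 + 96 + 315 + 246 + 105
= 1230.75.

Var[Y] = 1230.75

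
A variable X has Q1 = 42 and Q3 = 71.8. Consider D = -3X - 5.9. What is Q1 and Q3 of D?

a = -3 < 0 reverses order: Q1(D) comes from Q3(X), Q3(D) from Q1(X).
Q1(D) = (-3)·71.8 + (-5.9) = -221.3; Q3(D) = (-3)·42 + (-5.9) = -131.9.

Q1(D) = -221.3, Q3(D) = -131.9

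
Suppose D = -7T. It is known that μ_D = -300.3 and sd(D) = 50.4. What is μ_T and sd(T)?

μ_T = 42.9, sd(T) = 7.2

From D = -7T: μ_D = a·μ_T + b, so μ_T = (μ_D − b)/a = (-300.3 − 0)/(-7) = 42.9.
sd(D) = |a|·sd(T), so sd(T) = 50.4/|-7| = 7.2.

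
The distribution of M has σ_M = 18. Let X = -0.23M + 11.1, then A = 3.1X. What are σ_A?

σ_X = |-0.23|·18 = 4.14.
σ_A = |3.1|·4.14 = 12.834.

σ_A = 12.834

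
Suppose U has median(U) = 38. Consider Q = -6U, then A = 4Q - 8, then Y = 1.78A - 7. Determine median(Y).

median(Q) = (-6)·38 = -228.
median(A) = 4·(-228) + (-8) = -920.
median(Y) = 1.78·(-920) + (-7) = -1644.6.

median(Y) = -1644.6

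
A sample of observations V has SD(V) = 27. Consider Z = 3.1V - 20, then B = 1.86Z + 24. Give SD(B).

SD(B) = 155.682

SD(Z) = |3.1|·27 = 83.7.
SD(B) = |1.86|·83.7 = 155.682.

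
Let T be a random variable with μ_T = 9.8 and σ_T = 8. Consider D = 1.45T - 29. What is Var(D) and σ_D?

D = 1.45T - 29 is linear with a = 1.45, b = -29.
Var(T) = 8² = 64.
Var(D) = a²·Var(T) = 1.45²·64 = 134.56 (the additive constant -29 does not affect variance).
σ_D = |a|·σ_T = |1.45|·8 = 11.6.

Var(D) = 134.56, σ_D = 11.6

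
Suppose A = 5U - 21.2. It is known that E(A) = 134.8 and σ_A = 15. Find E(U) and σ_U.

From A = 5U - 21.2: E(A) = a·E(U) + b, so E(U) = (E(A) − b)/a = (134.8 − (-21.2))/5 = 31.2.
σ_A = |a|·σ_U, so σ_U = 15/|5| = 3.

E(U) = 31.2, σ_U = 3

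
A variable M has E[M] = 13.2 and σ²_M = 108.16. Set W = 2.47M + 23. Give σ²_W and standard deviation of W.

σ²_W = 659.873344, standard deviation of W = 25.688

W = 2.47M + 23 is linear with a = 2.47, b = 23.
σ²_W = a²·σ²_M = 2.47²·108.16 = 659.873344 (the additive constant 23 does not affect variance).
standard deviation of M = √108.16 = 10.4.
standard deviation of W = |a|·standard deviation of M = |2.47|·10.4 = 25.688.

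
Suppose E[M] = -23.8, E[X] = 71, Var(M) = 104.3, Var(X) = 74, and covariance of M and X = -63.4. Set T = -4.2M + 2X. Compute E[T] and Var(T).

E[T] = (-4.2)·E[M] + 2·E[X] = (-4.2)·(-23.8) + 2·71 = 241.96.
Var(T) = a²·Var(M) + b²·Var(X) + 2ab·covariance of M and X with a = -4.2, b = 2.
= (-4.2)²·104.3 + 2²·74 + 2·(-4.2)·2·(-63.4)
= 1839.852 + 296 + 1065.12 = 3200.972.

E[T] = 241.96, Var(T) = 3200.972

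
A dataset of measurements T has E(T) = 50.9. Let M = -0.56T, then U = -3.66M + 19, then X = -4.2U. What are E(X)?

E(X) = -517.963488

E(M) = (-0.56)·50.9 = -28.504.
E(U) = (-3.66)·(-28.504) + 19 = 123.32464.
E(X) = (-4.2)·123.32464 = -517.963488.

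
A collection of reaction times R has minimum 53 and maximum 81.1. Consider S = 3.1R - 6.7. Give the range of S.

Range of R = 81.1 − 53 = 28.1.
Range(S) = |a|·Range(R) = |3.1|·28.1 = 87.11.

Range(S) = 87.11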